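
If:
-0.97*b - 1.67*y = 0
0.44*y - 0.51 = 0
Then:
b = -2.00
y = 1.16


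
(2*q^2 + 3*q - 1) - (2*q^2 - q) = 4*q - 1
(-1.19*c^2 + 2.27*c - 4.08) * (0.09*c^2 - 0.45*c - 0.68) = -0.1071*c^4 + 0.7398*c^3 - 0.5795*c^2 + 0.2924*c + 2.7744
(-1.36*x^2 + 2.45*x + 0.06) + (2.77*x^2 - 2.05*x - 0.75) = 1.41*x^2 + 0.4*x - 0.69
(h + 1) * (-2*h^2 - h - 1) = -2*h^3 - 3*h^2 - 2*h - 1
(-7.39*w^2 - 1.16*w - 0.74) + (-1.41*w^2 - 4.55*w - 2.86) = -8.8*w^2 - 5.71*w - 3.6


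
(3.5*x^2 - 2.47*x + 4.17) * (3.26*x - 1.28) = 11.41*x^3 - 12.5322*x^2 + 16.7558*x - 5.3376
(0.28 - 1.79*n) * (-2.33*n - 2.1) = 4.1707*n^2 + 3.1066*n - 0.588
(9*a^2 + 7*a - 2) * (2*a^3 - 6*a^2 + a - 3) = 18*a^5 - 40*a^4 - 37*a^3 - 8*a^2 - 23*a + 6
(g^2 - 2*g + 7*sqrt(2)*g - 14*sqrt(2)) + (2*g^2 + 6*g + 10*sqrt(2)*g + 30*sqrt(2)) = 3*g^2 + 4*g + 17*sqrt(2)*g + 16*sqrt(2)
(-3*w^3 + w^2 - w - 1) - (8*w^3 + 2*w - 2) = -11*w^3 + w^2 - 3*w + 1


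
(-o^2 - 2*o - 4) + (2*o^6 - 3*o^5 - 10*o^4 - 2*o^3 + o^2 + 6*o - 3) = 2*o^6 - 3*o^5 - 10*o^4 - 2*o^3 + 4*o - 7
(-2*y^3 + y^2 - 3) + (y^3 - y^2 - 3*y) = -y^3 - 3*y - 3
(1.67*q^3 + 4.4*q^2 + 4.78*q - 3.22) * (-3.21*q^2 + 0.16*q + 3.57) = -5.3607*q^5 - 13.8568*q^4 - 8.6779*q^3 + 26.809*q^2 + 16.5494*q - 11.4954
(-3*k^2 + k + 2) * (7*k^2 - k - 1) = -21*k^4 + 10*k^3 + 16*k^2 - 3*k - 2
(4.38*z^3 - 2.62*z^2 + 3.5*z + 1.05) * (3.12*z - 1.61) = 13.6656*z^4 - 15.2262*z^3 + 15.1382*z^2 - 2.359*z - 1.6905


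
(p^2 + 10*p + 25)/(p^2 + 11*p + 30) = (p + 5)/(p + 6)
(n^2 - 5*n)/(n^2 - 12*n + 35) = n/(n - 7)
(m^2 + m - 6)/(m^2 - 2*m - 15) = (m - 2)/(m - 5)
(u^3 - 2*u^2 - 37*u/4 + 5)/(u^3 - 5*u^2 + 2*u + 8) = (u^2 + 2*u - 5/4)/(u^2 - u - 2)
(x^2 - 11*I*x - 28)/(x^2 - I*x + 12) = (x - 7*I)/(x + 3*I)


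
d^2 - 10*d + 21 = (d - 7)*(d - 3)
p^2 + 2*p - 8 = (p - 2)*(p + 4)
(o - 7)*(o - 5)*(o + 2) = o^3 - 10*o^2 + 11*o + 70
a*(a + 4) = a^2 + 4*a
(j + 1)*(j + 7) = j^2 + 8*j + 7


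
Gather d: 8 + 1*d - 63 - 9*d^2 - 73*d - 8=-9*d^2 - 72*d - 63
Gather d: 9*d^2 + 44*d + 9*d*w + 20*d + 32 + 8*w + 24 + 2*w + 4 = 9*d^2 + d*(9*w + 64) + 10*w + 60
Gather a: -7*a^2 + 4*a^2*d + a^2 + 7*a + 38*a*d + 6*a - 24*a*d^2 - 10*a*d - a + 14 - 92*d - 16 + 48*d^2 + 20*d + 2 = a^2*(4*d - 6) + a*(-24*d^2 + 28*d + 12) + 48*d^2 - 72*d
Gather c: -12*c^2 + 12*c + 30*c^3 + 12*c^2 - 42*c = 30*c^3 - 30*c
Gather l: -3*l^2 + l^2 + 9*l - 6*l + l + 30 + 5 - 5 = -2*l^2 + 4*l + 30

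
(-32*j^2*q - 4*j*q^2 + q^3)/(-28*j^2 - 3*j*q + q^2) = q*(-8*j + q)/(-7*j + q)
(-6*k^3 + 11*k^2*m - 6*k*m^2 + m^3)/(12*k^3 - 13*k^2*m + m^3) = (-2*k + m)/(4*k + m)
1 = 1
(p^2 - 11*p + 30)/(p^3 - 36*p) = (p - 5)/(p*(p + 6))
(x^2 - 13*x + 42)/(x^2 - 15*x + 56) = (x - 6)/(x - 8)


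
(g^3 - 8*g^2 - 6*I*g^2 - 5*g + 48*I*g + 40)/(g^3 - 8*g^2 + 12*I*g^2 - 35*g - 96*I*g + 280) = (g^2 - 6*I*g - 5)/(g^2 + 12*I*g - 35)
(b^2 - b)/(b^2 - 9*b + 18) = b*(b - 1)/(b^2 - 9*b + 18)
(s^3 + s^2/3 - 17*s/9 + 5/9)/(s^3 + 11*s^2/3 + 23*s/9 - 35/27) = 3*(s - 1)/(3*s + 7)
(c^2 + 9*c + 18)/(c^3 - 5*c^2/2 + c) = 2*(c^2 + 9*c + 18)/(c*(2*c^2 - 5*c + 2))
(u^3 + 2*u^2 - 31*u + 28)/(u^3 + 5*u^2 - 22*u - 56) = (u - 1)/(u + 2)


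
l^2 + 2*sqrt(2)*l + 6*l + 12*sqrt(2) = (l + 6)*(l + 2*sqrt(2))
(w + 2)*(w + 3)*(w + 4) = w^3 + 9*w^2 + 26*w + 24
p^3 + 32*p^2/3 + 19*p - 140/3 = (p - 4/3)*(p + 5)*(p + 7)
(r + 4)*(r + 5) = r^2 + 9*r + 20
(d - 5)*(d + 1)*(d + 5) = d^3 + d^2 - 25*d - 25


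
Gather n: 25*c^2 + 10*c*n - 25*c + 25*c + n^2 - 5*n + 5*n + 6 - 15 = 25*c^2 + 10*c*n + n^2 - 9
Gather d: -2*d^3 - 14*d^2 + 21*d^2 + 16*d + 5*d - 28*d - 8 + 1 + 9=-2*d^3 + 7*d^2 - 7*d + 2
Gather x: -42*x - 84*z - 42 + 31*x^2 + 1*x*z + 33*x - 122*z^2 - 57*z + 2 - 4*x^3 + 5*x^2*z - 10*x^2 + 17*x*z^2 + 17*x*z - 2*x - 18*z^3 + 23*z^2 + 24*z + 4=-4*x^3 + x^2*(5*z + 21) + x*(17*z^2 + 18*z - 11) - 18*z^3 - 99*z^2 - 117*z - 36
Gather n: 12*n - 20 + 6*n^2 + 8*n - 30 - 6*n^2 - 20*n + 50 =0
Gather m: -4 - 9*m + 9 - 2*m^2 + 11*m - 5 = -2*m^2 + 2*m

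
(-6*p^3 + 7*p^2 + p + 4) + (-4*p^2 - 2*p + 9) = -6*p^3 + 3*p^2 - p + 13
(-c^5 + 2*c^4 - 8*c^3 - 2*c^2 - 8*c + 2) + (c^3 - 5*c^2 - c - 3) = -c^5 + 2*c^4 - 7*c^3 - 7*c^2 - 9*c - 1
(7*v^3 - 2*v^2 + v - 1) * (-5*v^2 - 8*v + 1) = -35*v^5 - 46*v^4 + 18*v^3 - 5*v^2 + 9*v - 1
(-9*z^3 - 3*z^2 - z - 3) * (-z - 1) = 9*z^4 + 12*z^3 + 4*z^2 + 4*z + 3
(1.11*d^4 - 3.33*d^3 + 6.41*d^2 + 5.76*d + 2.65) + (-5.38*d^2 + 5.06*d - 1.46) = 1.11*d^4 - 3.33*d^3 + 1.03*d^2 + 10.82*d + 1.19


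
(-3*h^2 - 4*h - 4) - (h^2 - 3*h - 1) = -4*h^2 - h - 3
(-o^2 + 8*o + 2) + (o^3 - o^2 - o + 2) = o^3 - 2*o^2 + 7*o + 4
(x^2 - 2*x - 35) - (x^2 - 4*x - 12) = 2*x - 23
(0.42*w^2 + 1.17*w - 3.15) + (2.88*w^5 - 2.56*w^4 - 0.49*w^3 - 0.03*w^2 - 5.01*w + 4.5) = 2.88*w^5 - 2.56*w^4 - 0.49*w^3 + 0.39*w^2 - 3.84*w + 1.35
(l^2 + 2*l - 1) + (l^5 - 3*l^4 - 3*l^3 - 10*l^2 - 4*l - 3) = l^5 - 3*l^4 - 3*l^3 - 9*l^2 - 2*l - 4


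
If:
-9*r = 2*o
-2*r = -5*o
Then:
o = 0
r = 0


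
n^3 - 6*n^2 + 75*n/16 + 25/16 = (n - 5)*(n - 5/4)*(n + 1/4)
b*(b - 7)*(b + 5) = b^3 - 2*b^2 - 35*b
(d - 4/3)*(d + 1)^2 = d^3 + 2*d^2/3 - 5*d/3 - 4/3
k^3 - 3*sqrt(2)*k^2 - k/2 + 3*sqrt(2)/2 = (k - 3*sqrt(2))*(k - sqrt(2)/2)*(k + sqrt(2)/2)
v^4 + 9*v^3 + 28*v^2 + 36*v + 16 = (v + 1)*(v + 2)^2*(v + 4)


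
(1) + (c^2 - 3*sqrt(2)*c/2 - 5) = c^2 - 3*sqrt(2)*c/2 - 4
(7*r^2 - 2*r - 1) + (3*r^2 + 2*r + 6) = 10*r^2 + 5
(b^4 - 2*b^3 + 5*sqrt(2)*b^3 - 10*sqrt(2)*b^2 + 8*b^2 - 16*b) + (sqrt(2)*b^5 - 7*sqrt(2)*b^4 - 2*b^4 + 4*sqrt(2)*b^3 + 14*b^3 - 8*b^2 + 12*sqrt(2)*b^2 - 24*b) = sqrt(2)*b^5 - 7*sqrt(2)*b^4 - b^4 + 12*b^3 + 9*sqrt(2)*b^3 + 2*sqrt(2)*b^2 - 40*b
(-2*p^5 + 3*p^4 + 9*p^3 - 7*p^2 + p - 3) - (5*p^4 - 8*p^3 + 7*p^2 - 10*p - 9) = -2*p^5 - 2*p^4 + 17*p^3 - 14*p^2 + 11*p + 6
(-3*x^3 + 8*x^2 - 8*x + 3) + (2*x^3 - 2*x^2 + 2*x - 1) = -x^3 + 6*x^2 - 6*x + 2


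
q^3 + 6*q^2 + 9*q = q*(q + 3)^2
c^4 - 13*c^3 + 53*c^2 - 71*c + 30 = (c - 6)*(c - 5)*(c - 1)^2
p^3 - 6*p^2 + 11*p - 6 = (p - 3)*(p - 2)*(p - 1)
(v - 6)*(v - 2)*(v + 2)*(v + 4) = v^4 - 2*v^3 - 28*v^2 + 8*v + 96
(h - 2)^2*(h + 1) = h^3 - 3*h^2 + 4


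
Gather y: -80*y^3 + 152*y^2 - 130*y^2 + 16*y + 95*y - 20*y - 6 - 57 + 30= -80*y^3 + 22*y^2 + 91*y - 33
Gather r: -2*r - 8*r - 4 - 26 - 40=-10*r - 70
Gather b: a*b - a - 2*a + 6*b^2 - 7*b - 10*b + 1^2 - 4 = -3*a + 6*b^2 + b*(a - 17) - 3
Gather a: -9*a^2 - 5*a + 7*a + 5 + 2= -9*a^2 + 2*a + 7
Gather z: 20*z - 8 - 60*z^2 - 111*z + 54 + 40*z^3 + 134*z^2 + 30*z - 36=40*z^3 + 74*z^2 - 61*z + 10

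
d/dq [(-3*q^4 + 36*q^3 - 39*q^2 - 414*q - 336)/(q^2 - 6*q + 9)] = 6*(-q^4 + 12*q^3 - 54*q^2 + 108*q + 319)/(q^3 - 9*q^2 + 27*q - 27)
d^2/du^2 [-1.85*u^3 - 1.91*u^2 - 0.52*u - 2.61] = -11.1*u - 3.82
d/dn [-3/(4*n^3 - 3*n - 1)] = 9*(4*n^2 - 1)/(-4*n^3 + 3*n + 1)^2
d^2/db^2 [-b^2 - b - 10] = -2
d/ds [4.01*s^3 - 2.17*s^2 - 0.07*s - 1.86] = 12.03*s^2 - 4.34*s - 0.07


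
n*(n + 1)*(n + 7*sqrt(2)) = n^3 + n^2 + 7*sqrt(2)*n^2 + 7*sqrt(2)*n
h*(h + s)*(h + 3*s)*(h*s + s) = h^4*s + 4*h^3*s^2 + h^3*s + 3*h^2*s^3 + 4*h^2*s^2 + 3*h*s^3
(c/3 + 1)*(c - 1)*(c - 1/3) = c^3/3 + 5*c^2/9 - 11*c/9 + 1/3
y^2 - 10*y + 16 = (y - 8)*(y - 2)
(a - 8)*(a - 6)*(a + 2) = a^3 - 12*a^2 + 20*a + 96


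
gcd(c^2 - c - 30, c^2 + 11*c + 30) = c + 5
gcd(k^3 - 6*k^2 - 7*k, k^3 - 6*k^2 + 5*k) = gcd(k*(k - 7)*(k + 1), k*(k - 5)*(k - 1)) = k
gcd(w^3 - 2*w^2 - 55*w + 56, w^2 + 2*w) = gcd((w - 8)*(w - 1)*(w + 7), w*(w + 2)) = 1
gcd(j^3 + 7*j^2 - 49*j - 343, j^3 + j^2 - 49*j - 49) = j^2 - 49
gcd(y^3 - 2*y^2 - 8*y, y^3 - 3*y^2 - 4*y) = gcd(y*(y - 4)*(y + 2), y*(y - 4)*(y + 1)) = y^2 - 4*y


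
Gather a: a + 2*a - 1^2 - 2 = 3*a - 3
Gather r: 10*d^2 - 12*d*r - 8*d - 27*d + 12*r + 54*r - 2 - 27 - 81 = 10*d^2 - 35*d + r*(66 - 12*d) - 110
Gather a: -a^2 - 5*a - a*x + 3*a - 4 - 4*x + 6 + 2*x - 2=-a^2 + a*(-x - 2) - 2*x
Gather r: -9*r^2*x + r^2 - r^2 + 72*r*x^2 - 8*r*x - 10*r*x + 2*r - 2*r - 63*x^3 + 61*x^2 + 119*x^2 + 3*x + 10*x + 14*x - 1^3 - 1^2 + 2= -9*r^2*x + r*(72*x^2 - 18*x) - 63*x^3 + 180*x^2 + 27*x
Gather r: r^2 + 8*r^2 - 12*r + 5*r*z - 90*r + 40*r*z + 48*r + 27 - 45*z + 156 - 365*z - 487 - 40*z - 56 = 9*r^2 + r*(45*z - 54) - 450*z - 360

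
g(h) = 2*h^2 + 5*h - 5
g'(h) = 4*h + 5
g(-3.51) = 2.09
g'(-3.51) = -9.04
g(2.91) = 26.49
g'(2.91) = 16.64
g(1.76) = 10.00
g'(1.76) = 12.04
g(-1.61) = -7.87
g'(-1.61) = -1.44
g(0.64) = -0.98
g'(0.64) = 7.56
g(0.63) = -1.06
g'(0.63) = 7.52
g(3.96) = 46.16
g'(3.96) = 20.84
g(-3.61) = 3.01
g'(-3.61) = -9.44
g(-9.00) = 112.00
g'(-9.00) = -31.00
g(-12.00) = 223.00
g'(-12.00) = -43.00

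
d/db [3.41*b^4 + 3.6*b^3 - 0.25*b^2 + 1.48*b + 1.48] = 13.64*b^3 + 10.8*b^2 - 0.5*b + 1.48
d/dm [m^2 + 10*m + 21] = 2*m + 10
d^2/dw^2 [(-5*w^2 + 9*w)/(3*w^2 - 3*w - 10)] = 4*(18*w^3 - 225*w^2 + 405*w - 385)/(27*w^6 - 81*w^5 - 189*w^4 + 513*w^3 + 630*w^2 - 900*w - 1000)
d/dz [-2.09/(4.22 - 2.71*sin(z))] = -5.6639*cos(z)/(2.71*sin(z) - 4.22)^2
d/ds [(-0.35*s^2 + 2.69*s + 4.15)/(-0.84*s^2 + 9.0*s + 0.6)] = (-0.8904*s^2 + 6.552*s - 35.736)/(0.7056*s^4 - 15.12*s^3 + 79.992*s^2 + 10.8*s + 0.36)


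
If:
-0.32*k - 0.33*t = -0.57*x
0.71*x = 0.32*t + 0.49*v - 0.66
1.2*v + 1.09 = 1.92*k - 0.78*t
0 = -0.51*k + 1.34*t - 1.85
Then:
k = 7.28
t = 4.15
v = 8.04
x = 6.49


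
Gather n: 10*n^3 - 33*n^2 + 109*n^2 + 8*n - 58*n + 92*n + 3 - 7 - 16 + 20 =10*n^3 + 76*n^2 + 42*n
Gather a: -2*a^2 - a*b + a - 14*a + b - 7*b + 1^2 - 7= -2*a^2 + a*(-b - 13) - 6*b - 6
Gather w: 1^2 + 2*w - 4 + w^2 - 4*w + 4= w^2 - 2*w + 1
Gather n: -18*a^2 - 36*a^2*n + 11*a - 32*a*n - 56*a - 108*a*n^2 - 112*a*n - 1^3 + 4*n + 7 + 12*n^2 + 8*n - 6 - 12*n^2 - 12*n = -18*a^2 - 108*a*n^2 - 45*a + n*(-36*a^2 - 144*a)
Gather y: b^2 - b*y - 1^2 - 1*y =b^2 + y*(-b - 1) - 1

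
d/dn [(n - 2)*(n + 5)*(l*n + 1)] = 3*l*n^2 + 6*l*n - 10*l + 2*n + 3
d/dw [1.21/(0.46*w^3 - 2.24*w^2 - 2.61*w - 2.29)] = (-1.6698*w^2 + 5.4208*w + 3.1581)/(-0.46*w^3 + 2.24*w^2 + 2.61*w + 2.29)^2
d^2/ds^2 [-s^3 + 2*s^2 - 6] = 4 - 6*s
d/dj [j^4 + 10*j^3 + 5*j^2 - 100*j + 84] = 4*j^3 + 30*j^2 + 10*j - 100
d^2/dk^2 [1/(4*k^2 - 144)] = 3*(k^2 + 12)/(2*(k^2 - 36)^3)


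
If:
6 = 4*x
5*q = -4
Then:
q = -4/5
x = 3/2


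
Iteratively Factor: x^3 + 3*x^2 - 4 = (x + 2)*(x^2 + x - 2) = (x - 1)*(x + 2)*(x + 2)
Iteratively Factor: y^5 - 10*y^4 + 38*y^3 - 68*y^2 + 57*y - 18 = (y - 3)*(y^4 - 7*y^3 + 17*y^2 - 17*y + 6) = (y - 3)^2*(y^3 - 4*y^2 + 5*y - 2) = (y - 3)^2*(y - 1)*(y^2 - 3*y + 2) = (y - 3)^2*(y - 2)*(y - 1)*(y - 1)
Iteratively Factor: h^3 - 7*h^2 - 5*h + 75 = (h + 3)*(h^2 - 10*h + 25) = (h - 5)*(h + 3)*(h - 5)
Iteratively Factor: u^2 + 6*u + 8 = (u + 2)*(u + 4)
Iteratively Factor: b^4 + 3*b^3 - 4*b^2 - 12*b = (b + 2)*(b^3 + b^2 - 6*b) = (b + 2)*(b + 3)*(b^2 - 2*b) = b*(b + 2)*(b + 3)*(b - 2)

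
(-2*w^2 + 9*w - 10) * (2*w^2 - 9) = -4*w^4 + 18*w^3 - 2*w^2 - 81*w + 90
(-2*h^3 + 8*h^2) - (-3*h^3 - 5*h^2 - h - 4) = h^3 + 13*h^2 + h + 4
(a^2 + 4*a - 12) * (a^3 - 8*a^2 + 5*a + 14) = a^5 - 4*a^4 - 39*a^3 + 130*a^2 - 4*a - 168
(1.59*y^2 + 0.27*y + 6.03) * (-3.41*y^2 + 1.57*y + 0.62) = -5.4219*y^4 + 1.5756*y^3 - 19.1526*y^2 + 9.6345*y + 3.7386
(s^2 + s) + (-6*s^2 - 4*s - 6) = -5*s^2 - 3*s - 6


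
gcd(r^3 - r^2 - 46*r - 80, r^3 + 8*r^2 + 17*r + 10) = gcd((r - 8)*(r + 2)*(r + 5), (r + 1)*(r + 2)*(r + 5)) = r^2 + 7*r + 10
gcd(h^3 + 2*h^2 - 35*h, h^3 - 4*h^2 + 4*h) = h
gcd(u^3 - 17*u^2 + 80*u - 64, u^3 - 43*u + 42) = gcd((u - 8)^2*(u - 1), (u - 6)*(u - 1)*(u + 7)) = u - 1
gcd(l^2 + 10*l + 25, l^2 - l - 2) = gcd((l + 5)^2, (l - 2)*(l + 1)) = 1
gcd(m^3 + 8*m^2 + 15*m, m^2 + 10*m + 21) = m + 3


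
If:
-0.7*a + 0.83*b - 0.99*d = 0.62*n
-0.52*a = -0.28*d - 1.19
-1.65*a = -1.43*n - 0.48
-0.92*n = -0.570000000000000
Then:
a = 0.83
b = -2.07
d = -2.71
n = 0.62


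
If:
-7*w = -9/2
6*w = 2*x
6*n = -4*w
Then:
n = -3/7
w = 9/14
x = 27/14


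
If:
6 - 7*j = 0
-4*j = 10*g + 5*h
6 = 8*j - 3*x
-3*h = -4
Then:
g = -106/105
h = 4/3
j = 6/7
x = 2/7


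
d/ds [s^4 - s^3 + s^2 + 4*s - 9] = 4*s^3 - 3*s^2 + 2*s + 4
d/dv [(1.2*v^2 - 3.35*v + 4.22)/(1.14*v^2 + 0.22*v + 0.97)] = (4.083*v^2 - 7.2936*v - 4.1779)/(1.2996*v^4 + 0.5016*v^3 + 2.26*v^2 + 0.4268*v + 0.9409)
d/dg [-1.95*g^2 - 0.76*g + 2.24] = -3.9*g - 0.76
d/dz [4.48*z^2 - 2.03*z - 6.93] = 8.96*z - 2.03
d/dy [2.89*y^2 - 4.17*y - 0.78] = 5.78*y - 4.17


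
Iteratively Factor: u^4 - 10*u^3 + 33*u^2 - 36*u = (u - 3)*(u^3 - 7*u^2 + 12*u) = (u - 3)^2*(u^2 - 4*u) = u*(u - 3)^2*(u - 4)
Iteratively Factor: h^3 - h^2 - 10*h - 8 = (h - 4)*(h^2 + 3*h + 2) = (h - 4)*(h + 1)*(h + 2)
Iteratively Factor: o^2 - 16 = (o + 4)*(o - 4)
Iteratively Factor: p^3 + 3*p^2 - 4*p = (p + 4)*(p^2 - p) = (p - 1)*(p + 4)*(p)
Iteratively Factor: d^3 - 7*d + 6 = (d + 3)*(d^2 - 3*d + 2) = (d - 1)*(d + 3)*(d - 2)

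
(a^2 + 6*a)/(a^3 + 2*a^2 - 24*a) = 1/(a - 4)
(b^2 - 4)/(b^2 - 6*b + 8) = (b + 2)/(b - 4)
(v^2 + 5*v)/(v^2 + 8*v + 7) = v*(v + 5)/(v^2 + 8*v + 7)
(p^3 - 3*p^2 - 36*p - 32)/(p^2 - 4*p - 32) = p + 1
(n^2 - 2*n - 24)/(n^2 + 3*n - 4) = (n - 6)/(n - 1)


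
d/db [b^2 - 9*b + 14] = 2*b - 9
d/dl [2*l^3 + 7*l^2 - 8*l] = 6*l^2 + 14*l - 8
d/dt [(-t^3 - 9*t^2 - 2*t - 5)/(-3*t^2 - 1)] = (3*t^4 - 3*t^2 - 12*t + 2)/(9*t^4 + 6*t^2 + 1)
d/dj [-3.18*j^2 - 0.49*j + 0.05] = -6.36*j - 0.49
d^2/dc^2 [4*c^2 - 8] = 8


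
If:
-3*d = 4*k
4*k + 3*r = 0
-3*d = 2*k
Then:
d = 0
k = 0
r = 0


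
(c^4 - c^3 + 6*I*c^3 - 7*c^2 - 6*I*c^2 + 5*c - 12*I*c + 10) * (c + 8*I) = c^5 - c^4 + 14*I*c^4 - 55*c^3 - 14*I*c^3 + 53*c^2 - 68*I*c^2 + 106*c + 40*I*c + 80*I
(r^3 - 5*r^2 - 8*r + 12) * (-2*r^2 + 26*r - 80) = -2*r^5 + 36*r^4 - 194*r^3 + 168*r^2 + 952*r - 960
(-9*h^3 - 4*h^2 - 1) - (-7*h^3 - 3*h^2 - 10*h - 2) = -2*h^3 - h^2 + 10*h + 1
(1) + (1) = 2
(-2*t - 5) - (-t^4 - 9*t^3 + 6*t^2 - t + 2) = t^4 + 9*t^3 - 6*t^2 - t - 7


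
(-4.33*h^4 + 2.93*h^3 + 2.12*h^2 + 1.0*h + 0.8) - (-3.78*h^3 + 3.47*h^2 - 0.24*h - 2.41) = -4.33*h^4 + 6.71*h^3 - 1.35*h^2 + 1.24*h + 3.21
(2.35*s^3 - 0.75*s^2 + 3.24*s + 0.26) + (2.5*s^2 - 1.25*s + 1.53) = 2.35*s^3 + 1.75*s^2 + 1.99*s + 1.79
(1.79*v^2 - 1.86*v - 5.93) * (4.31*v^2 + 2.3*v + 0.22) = 7.7149*v^4 - 3.8996*v^3 - 29.4425*v^2 - 14.0482*v - 1.3046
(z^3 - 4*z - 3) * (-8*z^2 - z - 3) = -8*z^5 - z^4 + 29*z^3 + 28*z^2 + 15*z + 9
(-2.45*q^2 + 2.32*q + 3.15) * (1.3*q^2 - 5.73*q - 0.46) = -3.185*q^4 + 17.0545*q^3 - 8.0716*q^2 - 19.1167*q - 1.449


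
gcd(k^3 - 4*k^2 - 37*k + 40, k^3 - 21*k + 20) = k^2 + 4*k - 5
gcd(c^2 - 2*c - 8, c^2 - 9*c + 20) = c - 4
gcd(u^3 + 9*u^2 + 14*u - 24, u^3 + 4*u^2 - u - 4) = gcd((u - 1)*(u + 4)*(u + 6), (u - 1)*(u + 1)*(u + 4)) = u^2 + 3*u - 4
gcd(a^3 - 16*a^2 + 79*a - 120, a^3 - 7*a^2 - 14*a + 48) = a - 8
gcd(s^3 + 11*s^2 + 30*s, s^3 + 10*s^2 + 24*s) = s^2 + 6*s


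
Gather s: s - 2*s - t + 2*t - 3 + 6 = -s + t + 3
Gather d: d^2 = d^2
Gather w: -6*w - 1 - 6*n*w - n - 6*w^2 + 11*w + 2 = -n - 6*w^2 + w*(5 - 6*n) + 1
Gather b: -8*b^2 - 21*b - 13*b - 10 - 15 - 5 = -8*b^2 - 34*b - 30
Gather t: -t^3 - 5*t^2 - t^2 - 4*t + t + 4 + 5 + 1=-t^3 - 6*t^2 - 3*t + 10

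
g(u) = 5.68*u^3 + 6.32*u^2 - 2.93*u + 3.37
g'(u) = 17.04*u^2 + 12.64*u - 2.93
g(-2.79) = -62.62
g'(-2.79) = 94.45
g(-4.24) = -303.55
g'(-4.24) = 249.81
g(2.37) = 107.54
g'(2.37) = 122.74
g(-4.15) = -281.59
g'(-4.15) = 238.09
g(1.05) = 13.84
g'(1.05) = 29.13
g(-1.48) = 3.14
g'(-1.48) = 15.69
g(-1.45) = 3.59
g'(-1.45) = 14.57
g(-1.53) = 2.30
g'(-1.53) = 17.62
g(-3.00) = -84.32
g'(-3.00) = 112.51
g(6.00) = 1440.19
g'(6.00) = 686.35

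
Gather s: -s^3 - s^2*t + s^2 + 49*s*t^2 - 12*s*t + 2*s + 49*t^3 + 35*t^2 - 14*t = -s^3 + s^2*(1 - t) + s*(49*t^2 - 12*t + 2) + 49*t^3 + 35*t^2 - 14*t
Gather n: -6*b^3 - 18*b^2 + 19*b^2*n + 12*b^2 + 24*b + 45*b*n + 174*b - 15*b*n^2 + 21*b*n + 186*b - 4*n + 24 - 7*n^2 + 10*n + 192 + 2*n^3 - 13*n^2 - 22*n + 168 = -6*b^3 - 6*b^2 + 384*b + 2*n^3 + n^2*(-15*b - 20) + n*(19*b^2 + 66*b - 16) + 384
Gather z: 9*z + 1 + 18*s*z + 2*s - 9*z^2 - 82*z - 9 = 2*s - 9*z^2 + z*(18*s - 73) - 8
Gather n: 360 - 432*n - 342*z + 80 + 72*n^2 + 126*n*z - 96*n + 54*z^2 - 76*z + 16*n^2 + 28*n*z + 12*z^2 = 88*n^2 + n*(154*z - 528) + 66*z^2 - 418*z + 440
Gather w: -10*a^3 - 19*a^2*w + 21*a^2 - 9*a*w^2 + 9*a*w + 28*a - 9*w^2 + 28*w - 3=-10*a^3 + 21*a^2 + 28*a + w^2*(-9*a - 9) + w*(-19*a^2 + 9*a + 28) - 3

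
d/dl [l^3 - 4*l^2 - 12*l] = 3*l^2 - 8*l - 12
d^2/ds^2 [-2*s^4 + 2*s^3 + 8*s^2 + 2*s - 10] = -24*s^2 + 12*s + 16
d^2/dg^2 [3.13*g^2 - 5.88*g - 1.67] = 6.26000000000000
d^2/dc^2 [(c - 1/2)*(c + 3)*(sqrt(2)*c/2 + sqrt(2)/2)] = sqrt(2)*(6*c + 7)/2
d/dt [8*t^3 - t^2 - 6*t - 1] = 24*t^2 - 2*t - 6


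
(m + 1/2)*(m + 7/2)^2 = m^3 + 15*m^2/2 + 63*m/4 + 49/8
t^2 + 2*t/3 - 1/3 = (t - 1/3)*(t + 1)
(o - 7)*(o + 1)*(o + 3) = o^3 - 3*o^2 - 25*o - 21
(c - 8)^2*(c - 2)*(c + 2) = c^4 - 16*c^3 + 60*c^2 + 64*c - 256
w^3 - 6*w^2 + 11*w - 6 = (w - 3)*(w - 2)*(w - 1)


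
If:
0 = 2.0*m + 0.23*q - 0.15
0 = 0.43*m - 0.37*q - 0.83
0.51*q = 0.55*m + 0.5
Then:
No Solution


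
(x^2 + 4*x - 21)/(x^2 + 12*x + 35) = (x - 3)/(x + 5)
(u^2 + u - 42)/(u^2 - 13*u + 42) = (u + 7)/(u - 7)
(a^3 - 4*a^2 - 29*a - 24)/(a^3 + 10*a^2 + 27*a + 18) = (a - 8)/(a + 6)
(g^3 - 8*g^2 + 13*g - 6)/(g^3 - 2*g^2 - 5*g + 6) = (g^2 - 7*g + 6)/(g^2 - g - 6)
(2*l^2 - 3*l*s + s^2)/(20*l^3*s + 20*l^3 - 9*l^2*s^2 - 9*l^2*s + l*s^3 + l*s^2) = (2*l^2 - 3*l*s + s^2)/(l*(20*l^2*s + 20*l^2 - 9*l*s^2 - 9*l*s + s^3 + s^2))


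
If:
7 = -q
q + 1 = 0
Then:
No Solution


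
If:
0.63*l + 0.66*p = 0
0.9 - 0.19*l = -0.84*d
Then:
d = -0.236961451247166*p - 1.07142857142857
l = -1.04761904761905*p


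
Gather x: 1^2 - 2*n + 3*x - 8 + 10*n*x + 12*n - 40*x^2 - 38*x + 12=10*n - 40*x^2 + x*(10*n - 35) + 5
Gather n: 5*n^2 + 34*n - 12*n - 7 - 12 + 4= 5*n^2 + 22*n - 15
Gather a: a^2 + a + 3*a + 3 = a^2 + 4*a + 3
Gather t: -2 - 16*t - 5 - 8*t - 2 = -24*t - 9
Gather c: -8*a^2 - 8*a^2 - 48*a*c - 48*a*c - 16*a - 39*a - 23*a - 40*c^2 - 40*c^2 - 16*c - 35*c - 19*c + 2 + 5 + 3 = -16*a^2 - 78*a - 80*c^2 + c*(-96*a - 70) + 10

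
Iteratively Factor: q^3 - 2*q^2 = (q)*(q^2 - 2*q) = q*(q - 2)*(q)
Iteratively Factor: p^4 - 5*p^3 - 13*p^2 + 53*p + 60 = (p - 5)*(p^3 - 13*p - 12) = (p - 5)*(p - 4)*(p^2 + 4*p + 3) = (p - 5)*(p - 4)*(p + 1)*(p + 3)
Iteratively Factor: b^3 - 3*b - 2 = (b + 1)*(b^2 - b - 2) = (b + 1)^2*(b - 2)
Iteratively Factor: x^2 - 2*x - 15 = (x + 3)*(x - 5)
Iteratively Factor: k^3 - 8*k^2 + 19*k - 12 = (k - 3)*(k^2 - 5*k + 4) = (k - 3)*(k - 1)*(k - 4)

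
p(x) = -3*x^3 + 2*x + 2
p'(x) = 2 - 9*x^2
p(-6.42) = 782.99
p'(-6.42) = -368.95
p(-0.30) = 1.48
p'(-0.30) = 1.19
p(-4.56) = 277.34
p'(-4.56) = -185.14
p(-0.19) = 1.64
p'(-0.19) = 1.68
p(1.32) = -2.26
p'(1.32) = -13.68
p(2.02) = -18.69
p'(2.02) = -34.72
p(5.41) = -462.20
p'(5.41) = -261.41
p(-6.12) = 677.42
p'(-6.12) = -335.09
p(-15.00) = 10097.00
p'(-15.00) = -2023.00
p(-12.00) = 5162.00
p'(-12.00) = -1294.00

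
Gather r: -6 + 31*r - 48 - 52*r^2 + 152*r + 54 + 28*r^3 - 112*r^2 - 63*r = 28*r^3 - 164*r^2 + 120*r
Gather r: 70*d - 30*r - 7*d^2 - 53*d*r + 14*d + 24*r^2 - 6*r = -7*d^2 + 84*d + 24*r^2 + r*(-53*d - 36)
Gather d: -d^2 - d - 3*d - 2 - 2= -d^2 - 4*d - 4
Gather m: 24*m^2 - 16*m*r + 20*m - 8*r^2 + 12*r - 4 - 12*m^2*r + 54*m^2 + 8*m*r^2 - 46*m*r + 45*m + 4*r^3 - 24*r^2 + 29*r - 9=m^2*(78 - 12*r) + m*(8*r^2 - 62*r + 65) + 4*r^3 - 32*r^2 + 41*r - 13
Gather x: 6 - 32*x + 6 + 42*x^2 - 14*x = 42*x^2 - 46*x + 12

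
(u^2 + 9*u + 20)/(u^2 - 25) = (u + 4)/(u - 5)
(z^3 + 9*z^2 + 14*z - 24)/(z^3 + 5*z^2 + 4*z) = (z^2 + 5*z - 6)/(z*(z + 1))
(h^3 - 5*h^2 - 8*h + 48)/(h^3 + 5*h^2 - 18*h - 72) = (h - 4)/(h + 6)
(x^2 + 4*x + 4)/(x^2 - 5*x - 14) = (x + 2)/(x - 7)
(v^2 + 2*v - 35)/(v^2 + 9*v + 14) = (v - 5)/(v + 2)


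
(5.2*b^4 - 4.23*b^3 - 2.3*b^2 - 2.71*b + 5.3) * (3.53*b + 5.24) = 18.356*b^5 + 12.3161*b^4 - 30.2842*b^3 - 21.6183*b^2 + 4.5086*b + 27.772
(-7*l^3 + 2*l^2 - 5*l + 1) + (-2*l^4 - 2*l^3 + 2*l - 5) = -2*l^4 - 9*l^3 + 2*l^2 - 3*l - 4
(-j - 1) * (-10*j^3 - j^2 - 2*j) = 10*j^4 + 11*j^3 + 3*j^2 + 2*j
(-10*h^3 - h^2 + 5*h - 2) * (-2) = 20*h^3 + 2*h^2 - 10*h + 4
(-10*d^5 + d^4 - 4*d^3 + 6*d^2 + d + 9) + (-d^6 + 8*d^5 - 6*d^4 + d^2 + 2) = -d^6 - 2*d^5 - 5*d^4 - 4*d^3 + 7*d^2 + d + 11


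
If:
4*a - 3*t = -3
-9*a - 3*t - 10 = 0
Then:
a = -1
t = -1/3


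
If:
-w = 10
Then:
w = -10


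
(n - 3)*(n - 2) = n^2 - 5*n + 6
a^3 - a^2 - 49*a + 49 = (a - 7)*(a - 1)*(a + 7)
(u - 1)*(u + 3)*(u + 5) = u^3 + 7*u^2 + 7*u - 15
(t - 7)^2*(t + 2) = t^3 - 12*t^2 + 21*t + 98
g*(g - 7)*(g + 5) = g^3 - 2*g^2 - 35*g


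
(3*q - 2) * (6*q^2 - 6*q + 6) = 18*q^3 - 30*q^2 + 30*q - 12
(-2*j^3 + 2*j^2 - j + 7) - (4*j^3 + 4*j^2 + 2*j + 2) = -6*j^3 - 2*j^2 - 3*j + 5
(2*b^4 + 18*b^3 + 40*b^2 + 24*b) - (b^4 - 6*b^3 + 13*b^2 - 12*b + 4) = b^4 + 24*b^3 + 27*b^2 + 36*b - 4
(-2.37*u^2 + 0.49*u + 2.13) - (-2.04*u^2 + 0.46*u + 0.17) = -0.33*u^2 + 0.03*u + 1.96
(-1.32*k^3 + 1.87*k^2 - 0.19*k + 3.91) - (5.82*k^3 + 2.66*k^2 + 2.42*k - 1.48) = -7.14*k^3 - 0.79*k^2 - 2.61*k + 5.39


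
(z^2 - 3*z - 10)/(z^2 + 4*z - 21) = (z^2 - 3*z - 10)/(z^2 + 4*z - 21)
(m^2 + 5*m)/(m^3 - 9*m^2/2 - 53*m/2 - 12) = 2*m*(m + 5)/(2*m^3 - 9*m^2 - 53*m - 24)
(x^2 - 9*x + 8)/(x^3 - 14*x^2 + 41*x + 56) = (x - 1)/(x^2 - 6*x - 7)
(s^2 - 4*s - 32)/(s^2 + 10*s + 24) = (s - 8)/(s + 6)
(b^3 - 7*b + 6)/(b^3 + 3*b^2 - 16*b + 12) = (b + 3)/(b + 6)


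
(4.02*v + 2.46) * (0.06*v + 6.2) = 0.2412*v^2 + 25.0716*v + 15.252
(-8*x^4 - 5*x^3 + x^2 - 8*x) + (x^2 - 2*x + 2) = -8*x^4 - 5*x^3 + 2*x^2 - 10*x + 2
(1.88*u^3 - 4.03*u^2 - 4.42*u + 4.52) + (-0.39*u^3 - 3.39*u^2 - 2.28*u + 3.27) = 1.49*u^3 - 7.42*u^2 - 6.7*u + 7.79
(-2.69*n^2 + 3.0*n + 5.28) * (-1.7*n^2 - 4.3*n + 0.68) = 4.573*n^4 + 6.467*n^3 - 23.7052*n^2 - 20.664*n + 3.5904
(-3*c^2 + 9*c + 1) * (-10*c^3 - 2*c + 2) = 30*c^5 - 90*c^4 - 4*c^3 - 24*c^2 + 16*c + 2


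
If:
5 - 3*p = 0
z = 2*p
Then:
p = 5/3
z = 10/3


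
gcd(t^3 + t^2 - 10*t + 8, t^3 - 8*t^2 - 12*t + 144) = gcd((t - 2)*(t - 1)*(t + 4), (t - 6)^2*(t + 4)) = t + 4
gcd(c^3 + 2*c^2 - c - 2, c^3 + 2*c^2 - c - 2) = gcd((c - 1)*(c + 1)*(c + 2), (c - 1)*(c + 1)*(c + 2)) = c^3 + 2*c^2 - c - 2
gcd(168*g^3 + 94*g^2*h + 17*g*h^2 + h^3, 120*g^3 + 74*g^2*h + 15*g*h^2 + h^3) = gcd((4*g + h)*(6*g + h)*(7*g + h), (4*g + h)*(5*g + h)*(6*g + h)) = 24*g^2 + 10*g*h + h^2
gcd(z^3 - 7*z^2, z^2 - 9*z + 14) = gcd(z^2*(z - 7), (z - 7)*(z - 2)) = z - 7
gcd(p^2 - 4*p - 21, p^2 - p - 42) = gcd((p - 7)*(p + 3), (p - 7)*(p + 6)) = p - 7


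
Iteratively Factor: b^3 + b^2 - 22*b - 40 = (b + 2)*(b^2 - b - 20) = (b - 5)*(b + 2)*(b + 4)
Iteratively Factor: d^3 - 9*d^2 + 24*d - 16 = (d - 1)*(d^2 - 8*d + 16) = (d - 4)*(d - 1)*(d - 4)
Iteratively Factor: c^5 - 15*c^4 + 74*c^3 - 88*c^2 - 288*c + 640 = (c - 4)*(c^4 - 11*c^3 + 30*c^2 + 32*c - 160) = (c - 5)*(c - 4)*(c^3 - 6*c^2 + 32) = (c - 5)*(c - 4)*(c + 2)*(c^2 - 8*c + 16) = (c - 5)*(c - 4)^2*(c + 2)*(c - 4)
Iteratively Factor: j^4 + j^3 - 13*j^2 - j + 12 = (j - 1)*(j^3 + 2*j^2 - 11*j - 12) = (j - 3)*(j - 1)*(j^2 + 5*j + 4) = (j - 3)*(j - 1)*(j + 4)*(j + 1)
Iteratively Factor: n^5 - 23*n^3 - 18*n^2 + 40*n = (n - 1)*(n^4 + n^3 - 22*n^2 - 40*n) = (n - 1)*(n + 4)*(n^3 - 3*n^2 - 10*n) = (n - 5)*(n - 1)*(n + 4)*(n^2 + 2*n) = n*(n - 5)*(n - 1)*(n + 4)*(n + 2)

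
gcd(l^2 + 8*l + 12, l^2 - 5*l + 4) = 1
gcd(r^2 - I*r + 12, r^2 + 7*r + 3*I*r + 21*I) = r + 3*I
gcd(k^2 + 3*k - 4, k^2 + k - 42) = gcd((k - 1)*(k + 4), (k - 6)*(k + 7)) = 1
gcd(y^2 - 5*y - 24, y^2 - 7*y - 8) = y - 8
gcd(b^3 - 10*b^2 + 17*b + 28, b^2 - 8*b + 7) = b - 7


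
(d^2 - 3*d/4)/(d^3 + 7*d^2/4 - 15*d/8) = 2/(2*d + 5)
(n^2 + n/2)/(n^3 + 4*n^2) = (n + 1/2)/(n*(n + 4))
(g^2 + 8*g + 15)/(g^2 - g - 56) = (g^2 + 8*g + 15)/(g^2 - g - 56)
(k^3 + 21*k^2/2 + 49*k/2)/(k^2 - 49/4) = 2*k*(k + 7)/(2*k - 7)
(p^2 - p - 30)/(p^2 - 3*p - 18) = (p + 5)/(p + 3)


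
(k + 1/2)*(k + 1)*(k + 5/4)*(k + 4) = k^4 + 27*k^3/4 + 107*k^2/8 + 81*k/8 + 5/2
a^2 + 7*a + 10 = (a + 2)*(a + 5)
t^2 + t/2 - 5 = (t - 2)*(t + 5/2)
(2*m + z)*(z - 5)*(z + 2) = 2*m*z^2 - 6*m*z - 20*m + z^3 - 3*z^2 - 10*z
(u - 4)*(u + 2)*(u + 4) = u^3 + 2*u^2 - 16*u - 32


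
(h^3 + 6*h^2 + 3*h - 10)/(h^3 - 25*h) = (h^2 + h - 2)/(h*(h - 5))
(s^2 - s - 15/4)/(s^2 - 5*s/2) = (s + 3/2)/s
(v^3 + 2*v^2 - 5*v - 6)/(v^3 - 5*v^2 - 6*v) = (v^2 + v - 6)/(v*(v - 6))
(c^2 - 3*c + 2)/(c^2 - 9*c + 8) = (c - 2)/(c - 8)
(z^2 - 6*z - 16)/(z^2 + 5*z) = (z^2 - 6*z - 16)/(z*(z + 5))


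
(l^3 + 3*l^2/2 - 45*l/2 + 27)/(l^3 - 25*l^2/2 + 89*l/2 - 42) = (l^2 + 3*l - 18)/(l^2 - 11*l + 28)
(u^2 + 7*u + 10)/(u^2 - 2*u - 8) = (u + 5)/(u - 4)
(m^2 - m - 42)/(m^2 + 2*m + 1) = (m^2 - m - 42)/(m^2 + 2*m + 1)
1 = 1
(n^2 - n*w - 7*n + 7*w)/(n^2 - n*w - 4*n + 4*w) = (n - 7)/(n - 4)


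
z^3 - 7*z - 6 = (z - 3)*(z + 1)*(z + 2)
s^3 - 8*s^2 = s^2*(s - 8)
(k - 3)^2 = k^2 - 6*k + 9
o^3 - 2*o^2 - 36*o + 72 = (o - 6)*(o - 2)*(o + 6)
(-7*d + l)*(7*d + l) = -49*d^2 + l^2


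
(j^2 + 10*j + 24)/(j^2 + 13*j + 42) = (j + 4)/(j + 7)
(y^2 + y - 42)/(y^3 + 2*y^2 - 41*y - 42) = 1/(y + 1)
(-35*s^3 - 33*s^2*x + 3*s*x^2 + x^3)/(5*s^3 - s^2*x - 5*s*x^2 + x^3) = (7*s + x)/(-s + x)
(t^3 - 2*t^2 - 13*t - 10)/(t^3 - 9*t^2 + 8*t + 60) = (t + 1)/(t - 6)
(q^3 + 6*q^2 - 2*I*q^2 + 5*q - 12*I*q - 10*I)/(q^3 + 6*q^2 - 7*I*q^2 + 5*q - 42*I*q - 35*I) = (q - 2*I)/(q - 7*I)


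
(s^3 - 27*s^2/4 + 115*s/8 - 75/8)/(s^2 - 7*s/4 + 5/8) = (2*s^2 - 11*s + 15)/(2*s - 1)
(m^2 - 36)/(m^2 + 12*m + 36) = (m - 6)/(m + 6)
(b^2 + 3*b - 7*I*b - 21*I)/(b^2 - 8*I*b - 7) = (b + 3)/(b - I)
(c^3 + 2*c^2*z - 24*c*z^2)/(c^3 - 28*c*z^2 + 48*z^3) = c/(c - 2*z)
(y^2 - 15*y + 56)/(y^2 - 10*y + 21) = (y - 8)/(y - 3)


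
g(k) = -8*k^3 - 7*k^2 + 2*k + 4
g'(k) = -24*k^2 - 14*k + 2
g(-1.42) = 9.95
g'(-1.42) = -26.51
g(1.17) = -16.06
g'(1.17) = -47.23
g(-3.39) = 228.44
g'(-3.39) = -226.35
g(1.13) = -14.22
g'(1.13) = -44.47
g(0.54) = 1.78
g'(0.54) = -12.56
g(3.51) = -421.17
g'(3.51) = -342.82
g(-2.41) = 70.50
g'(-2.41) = -103.65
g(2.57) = -172.89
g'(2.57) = -192.50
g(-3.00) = 151.00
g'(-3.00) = -172.00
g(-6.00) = 1468.00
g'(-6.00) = -778.00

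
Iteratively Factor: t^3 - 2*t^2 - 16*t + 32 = (t - 4)*(t^2 + 2*t - 8) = (t - 4)*(t - 2)*(t + 4)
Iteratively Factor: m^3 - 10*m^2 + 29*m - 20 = (m - 1)*(m^2 - 9*m + 20) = (m - 5)*(m - 1)*(m - 4)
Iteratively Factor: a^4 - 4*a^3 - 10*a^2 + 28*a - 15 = (a - 5)*(a^3 + a^2 - 5*a + 3) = (a - 5)*(a - 1)*(a^2 + 2*a - 3) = (a - 5)*(a - 1)*(a + 3)*(a - 1)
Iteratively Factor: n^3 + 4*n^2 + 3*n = (n)*(n^2 + 4*n + 3) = n*(n + 3)*(n + 1)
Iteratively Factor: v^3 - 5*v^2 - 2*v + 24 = (v + 2)*(v^2 - 7*v + 12) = (v - 3)*(v + 2)*(v - 4)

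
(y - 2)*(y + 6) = y^2 + 4*y - 12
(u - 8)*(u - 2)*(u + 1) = u^3 - 9*u^2 + 6*u + 16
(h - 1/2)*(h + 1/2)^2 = h^3 + h^2/2 - h/4 - 1/8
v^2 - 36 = (v - 6)*(v + 6)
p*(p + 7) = p^2 + 7*p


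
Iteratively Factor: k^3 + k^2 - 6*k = (k + 3)*(k^2 - 2*k) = (k - 2)*(k + 3)*(k)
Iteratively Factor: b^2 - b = (b - 1)*(b)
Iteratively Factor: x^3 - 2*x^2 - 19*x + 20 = (x + 4)*(x^2 - 6*x + 5) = (x - 1)*(x + 4)*(x - 5)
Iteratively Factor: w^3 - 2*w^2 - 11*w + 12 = (w - 4)*(w^2 + 2*w - 3) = (w - 4)*(w - 1)*(w + 3)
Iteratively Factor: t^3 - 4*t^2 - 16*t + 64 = (t + 4)*(t^2 - 8*t + 16) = (t - 4)*(t + 4)*(t - 4)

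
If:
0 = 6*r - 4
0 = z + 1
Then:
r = 2/3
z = -1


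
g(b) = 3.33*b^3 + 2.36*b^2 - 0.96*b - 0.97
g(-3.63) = -125.67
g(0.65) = 0.32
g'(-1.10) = 5.94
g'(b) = 9.99*b^2 + 4.72*b - 0.96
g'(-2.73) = 60.61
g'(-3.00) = 74.79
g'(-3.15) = 83.30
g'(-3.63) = 113.54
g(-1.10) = -1.49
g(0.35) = -0.87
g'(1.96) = 46.67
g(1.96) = 31.29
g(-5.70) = -535.51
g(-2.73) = -48.51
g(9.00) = 2609.12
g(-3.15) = -78.61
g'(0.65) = 6.33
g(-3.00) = -66.76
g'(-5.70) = 296.71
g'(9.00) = 850.71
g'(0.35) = 1.92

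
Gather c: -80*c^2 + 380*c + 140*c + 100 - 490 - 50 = -80*c^2 + 520*c - 440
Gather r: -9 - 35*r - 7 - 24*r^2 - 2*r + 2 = -24*r^2 - 37*r - 14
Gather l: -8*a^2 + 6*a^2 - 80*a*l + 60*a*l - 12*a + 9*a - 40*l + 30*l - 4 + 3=-2*a^2 - 3*a + l*(-20*a - 10) - 1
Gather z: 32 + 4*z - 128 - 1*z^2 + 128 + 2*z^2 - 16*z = z^2 - 12*z + 32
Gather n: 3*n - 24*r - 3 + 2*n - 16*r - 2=5*n - 40*r - 5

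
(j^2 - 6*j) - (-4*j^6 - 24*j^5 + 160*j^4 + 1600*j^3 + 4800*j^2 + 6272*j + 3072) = 4*j^6 + 24*j^5 - 160*j^4 - 1600*j^3 - 4799*j^2 - 6278*j - 3072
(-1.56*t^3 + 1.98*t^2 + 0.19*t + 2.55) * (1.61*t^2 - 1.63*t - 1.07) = -2.5116*t^5 + 5.7306*t^4 - 1.2523*t^3 + 1.6772*t^2 - 4.3598*t - 2.7285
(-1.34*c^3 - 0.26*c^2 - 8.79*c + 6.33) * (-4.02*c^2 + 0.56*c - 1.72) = 5.3868*c^5 + 0.2948*c^4 + 37.495*c^3 - 29.9218*c^2 + 18.6636*c - 10.8876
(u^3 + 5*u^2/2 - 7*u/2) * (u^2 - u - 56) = u^5 + 3*u^4/2 - 62*u^3 - 273*u^2/2 + 196*u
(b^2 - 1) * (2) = 2*b^2 - 2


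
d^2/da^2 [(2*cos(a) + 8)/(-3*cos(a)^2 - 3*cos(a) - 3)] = 4*(9*(1 - cos(2*a))^2*cos(a) + 15*(1 - cos(2*a))^2 - 74*cos(a) - 14*cos(2*a) + 12*cos(3*a) - 2*cos(5*a) - 66)/(3*(2*cos(a) + cos(2*a) + 3)^3)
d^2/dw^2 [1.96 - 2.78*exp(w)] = -2.78*exp(w)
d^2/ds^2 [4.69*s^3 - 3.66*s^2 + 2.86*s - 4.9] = 28.14*s - 7.32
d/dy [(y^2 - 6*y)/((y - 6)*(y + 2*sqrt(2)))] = 2*sqrt(2)/(y^2 + 4*sqrt(2)*y + 8)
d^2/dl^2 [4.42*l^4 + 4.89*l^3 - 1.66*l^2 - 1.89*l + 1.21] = 53.04*l^2 + 29.34*l - 3.32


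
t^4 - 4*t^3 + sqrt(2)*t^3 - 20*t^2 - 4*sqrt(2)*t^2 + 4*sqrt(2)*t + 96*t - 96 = (t - 2)^2*(t - 3*sqrt(2))*(t + 4*sqrt(2))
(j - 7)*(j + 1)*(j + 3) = j^3 - 3*j^2 - 25*j - 21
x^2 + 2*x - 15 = (x - 3)*(x + 5)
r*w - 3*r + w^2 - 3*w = (r + w)*(w - 3)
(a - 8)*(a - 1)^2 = a^3 - 10*a^2 + 17*a - 8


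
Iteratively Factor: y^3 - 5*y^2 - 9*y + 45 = (y + 3)*(y^2 - 8*y + 15) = (y - 5)*(y + 3)*(y - 3)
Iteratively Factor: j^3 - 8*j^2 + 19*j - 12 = (j - 3)*(j^2 - 5*j + 4) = (j - 4)*(j - 3)*(j - 1)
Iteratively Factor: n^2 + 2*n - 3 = (n - 1)*(n + 3)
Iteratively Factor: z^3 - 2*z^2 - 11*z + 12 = (z - 1)*(z^2 - z - 12) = (z - 1)*(z + 3)*(z - 4)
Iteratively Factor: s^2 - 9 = (s + 3)*(s - 3)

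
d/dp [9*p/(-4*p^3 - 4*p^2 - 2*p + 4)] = 9*(2*p^3 + p^2 + 1)/(4*p^6 + 8*p^5 + 8*p^4 - 4*p^3 - 7*p^2 - 4*p + 4)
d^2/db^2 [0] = 0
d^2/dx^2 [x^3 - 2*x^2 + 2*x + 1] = 6*x - 4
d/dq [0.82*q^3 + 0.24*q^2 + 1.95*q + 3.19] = 2.46*q^2 + 0.48*q + 1.95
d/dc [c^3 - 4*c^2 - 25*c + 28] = 3*c^2 - 8*c - 25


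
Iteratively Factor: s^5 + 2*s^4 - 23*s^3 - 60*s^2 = (s)*(s^4 + 2*s^3 - 23*s^2 - 60*s) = s*(s - 5)*(s^3 + 7*s^2 + 12*s) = s^2*(s - 5)*(s^2 + 7*s + 12) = s^2*(s - 5)*(s + 4)*(s + 3)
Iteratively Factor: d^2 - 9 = (d + 3)*(d - 3)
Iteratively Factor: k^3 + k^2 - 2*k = (k + 2)*(k^2 - k) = (k - 1)*(k + 2)*(k)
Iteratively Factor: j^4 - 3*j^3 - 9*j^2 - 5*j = (j - 5)*(j^3 + 2*j^2 + j) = j*(j - 5)*(j^2 + 2*j + 1) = j*(j - 5)*(j + 1)*(j + 1)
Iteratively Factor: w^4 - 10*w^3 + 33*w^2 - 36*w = (w)*(w^3 - 10*w^2 + 33*w - 36) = w*(w - 3)*(w^2 - 7*w + 12) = w*(w - 3)^2*(w - 4)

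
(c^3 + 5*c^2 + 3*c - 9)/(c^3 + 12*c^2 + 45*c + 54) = (c - 1)/(c + 6)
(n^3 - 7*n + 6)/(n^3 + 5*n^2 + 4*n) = (n^3 - 7*n + 6)/(n*(n^2 + 5*n + 4))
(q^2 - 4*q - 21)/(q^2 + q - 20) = (q^2 - 4*q - 21)/(q^2 + q - 20)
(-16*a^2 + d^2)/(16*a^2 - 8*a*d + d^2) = (-4*a - d)/(4*a - d)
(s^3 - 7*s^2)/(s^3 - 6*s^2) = (s - 7)/(s - 6)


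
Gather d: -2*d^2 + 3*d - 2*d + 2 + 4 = -2*d^2 + d + 6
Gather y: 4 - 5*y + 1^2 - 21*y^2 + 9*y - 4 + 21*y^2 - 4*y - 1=0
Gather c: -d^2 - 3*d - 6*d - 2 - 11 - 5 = -d^2 - 9*d - 18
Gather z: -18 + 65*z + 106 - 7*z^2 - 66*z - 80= -7*z^2 - z + 8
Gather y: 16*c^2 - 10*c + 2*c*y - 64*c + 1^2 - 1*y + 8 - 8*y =16*c^2 - 74*c + y*(2*c - 9) + 9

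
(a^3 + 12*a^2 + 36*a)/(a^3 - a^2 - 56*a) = (a^2 + 12*a + 36)/(a^2 - a - 56)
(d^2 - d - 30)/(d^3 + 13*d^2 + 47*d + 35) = (d - 6)/(d^2 + 8*d + 7)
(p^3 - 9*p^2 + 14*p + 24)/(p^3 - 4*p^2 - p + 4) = (p - 6)/(p - 1)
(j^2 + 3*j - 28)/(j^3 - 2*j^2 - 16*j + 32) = (j + 7)/(j^2 + 2*j - 8)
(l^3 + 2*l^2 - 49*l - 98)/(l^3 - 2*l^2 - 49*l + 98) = (l + 2)/(l - 2)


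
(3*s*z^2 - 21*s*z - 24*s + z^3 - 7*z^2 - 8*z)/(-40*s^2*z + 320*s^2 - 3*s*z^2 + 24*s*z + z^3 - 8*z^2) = (3*s*z + 3*s + z^2 + z)/(-40*s^2 - 3*s*z + z^2)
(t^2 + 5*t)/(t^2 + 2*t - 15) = t/(t - 3)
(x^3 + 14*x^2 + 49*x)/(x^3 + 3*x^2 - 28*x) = (x + 7)/(x - 4)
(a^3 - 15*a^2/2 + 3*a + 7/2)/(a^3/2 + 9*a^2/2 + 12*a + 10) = (2*a^3 - 15*a^2 + 6*a + 7)/(a^3 + 9*a^2 + 24*a + 20)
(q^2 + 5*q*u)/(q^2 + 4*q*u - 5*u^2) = q/(q - u)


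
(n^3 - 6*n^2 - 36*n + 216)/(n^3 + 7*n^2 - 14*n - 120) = (n^2 - 12*n + 36)/(n^2 + n - 20)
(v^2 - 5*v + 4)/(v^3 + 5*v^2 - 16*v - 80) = (v - 1)/(v^2 + 9*v + 20)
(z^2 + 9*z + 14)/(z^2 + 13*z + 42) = (z + 2)/(z + 6)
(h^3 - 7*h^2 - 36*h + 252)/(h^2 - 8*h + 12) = (h^2 - h - 42)/(h - 2)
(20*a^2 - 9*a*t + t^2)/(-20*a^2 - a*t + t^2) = (-4*a + t)/(4*a + t)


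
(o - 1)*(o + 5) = o^2 + 4*o - 5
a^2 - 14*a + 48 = (a - 8)*(a - 6)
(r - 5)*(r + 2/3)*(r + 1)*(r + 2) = r^4 - 4*r^3/3 - 43*r^2/3 - 56*r/3 - 20/3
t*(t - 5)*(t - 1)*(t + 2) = t^4 - 4*t^3 - 7*t^2 + 10*t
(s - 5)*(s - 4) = s^2 - 9*s + 20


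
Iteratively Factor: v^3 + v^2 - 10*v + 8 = (v - 1)*(v^2 + 2*v - 8) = (v - 1)*(v + 4)*(v - 2)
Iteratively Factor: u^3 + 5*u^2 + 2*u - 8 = (u + 2)*(u^2 + 3*u - 4) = (u - 1)*(u + 2)*(u + 4)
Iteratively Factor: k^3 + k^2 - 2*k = (k + 2)*(k^2 - k) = (k - 1)*(k + 2)*(k)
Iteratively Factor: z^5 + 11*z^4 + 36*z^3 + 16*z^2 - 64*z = (z + 4)*(z^4 + 7*z^3 + 8*z^2 - 16*z) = (z - 1)*(z + 4)*(z^3 + 8*z^2 + 16*z) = z*(z - 1)*(z + 4)*(z^2 + 8*z + 16) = z*(z - 1)*(z + 4)^2*(z + 4)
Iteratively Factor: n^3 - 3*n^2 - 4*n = (n - 4)*(n^2 + n) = n*(n - 4)*(n + 1)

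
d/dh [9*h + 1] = 9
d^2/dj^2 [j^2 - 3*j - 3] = 2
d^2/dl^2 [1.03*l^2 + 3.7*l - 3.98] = 2.06000000000000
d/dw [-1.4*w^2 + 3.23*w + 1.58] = 3.23 - 2.8*w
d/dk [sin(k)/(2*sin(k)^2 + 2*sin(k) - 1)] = (cos(2*k) - 2)*cos(k)/(2*sin(k) - cos(2*k))^2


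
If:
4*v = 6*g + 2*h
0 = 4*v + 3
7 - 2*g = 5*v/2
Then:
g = 71/16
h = -237/16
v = -3/4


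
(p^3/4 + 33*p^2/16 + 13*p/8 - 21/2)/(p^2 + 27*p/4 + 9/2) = (4*p^2 + 9*p - 28)/(4*(4*p + 3))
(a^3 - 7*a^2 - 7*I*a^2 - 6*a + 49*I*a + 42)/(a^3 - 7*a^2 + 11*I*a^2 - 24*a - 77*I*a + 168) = (a^2 - 7*I*a - 6)/(a^2 + 11*I*a - 24)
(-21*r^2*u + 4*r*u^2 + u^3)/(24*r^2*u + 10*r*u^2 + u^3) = (-21*r^2 + 4*r*u + u^2)/(24*r^2 + 10*r*u + u^2)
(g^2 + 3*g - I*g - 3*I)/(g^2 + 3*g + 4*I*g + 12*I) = (g - I)/(g + 4*I)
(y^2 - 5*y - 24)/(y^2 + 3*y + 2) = (y^2 - 5*y - 24)/(y^2 + 3*y + 2)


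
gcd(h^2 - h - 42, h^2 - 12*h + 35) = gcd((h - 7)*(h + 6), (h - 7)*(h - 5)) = h - 7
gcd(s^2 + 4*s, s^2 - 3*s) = s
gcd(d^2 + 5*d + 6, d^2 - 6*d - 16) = d + 2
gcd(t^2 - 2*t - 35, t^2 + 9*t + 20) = t + 5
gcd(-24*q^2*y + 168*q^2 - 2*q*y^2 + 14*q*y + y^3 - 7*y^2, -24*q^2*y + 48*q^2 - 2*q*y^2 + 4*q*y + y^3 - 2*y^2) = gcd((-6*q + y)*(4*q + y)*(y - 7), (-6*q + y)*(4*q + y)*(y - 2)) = -24*q^2 - 2*q*y + y^2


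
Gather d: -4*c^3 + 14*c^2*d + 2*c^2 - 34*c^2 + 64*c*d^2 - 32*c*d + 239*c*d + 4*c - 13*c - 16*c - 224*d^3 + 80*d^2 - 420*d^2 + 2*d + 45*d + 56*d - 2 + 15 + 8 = -4*c^3 - 32*c^2 - 25*c - 224*d^3 + d^2*(64*c - 340) + d*(14*c^2 + 207*c + 103) + 21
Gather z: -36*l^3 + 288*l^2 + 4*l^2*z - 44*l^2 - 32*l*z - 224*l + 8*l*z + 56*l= -36*l^3 + 244*l^2 - 168*l + z*(4*l^2 - 24*l)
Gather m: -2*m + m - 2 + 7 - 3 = 2 - m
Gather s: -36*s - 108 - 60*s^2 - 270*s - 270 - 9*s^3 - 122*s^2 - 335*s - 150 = -9*s^3 - 182*s^2 - 641*s - 528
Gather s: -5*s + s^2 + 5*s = s^2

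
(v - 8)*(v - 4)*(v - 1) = v^3 - 13*v^2 + 44*v - 32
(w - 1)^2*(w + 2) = w^3 - 3*w + 2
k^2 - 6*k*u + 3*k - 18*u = (k + 3)*(k - 6*u)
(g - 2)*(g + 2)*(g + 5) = g^3 + 5*g^2 - 4*g - 20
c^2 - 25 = (c - 5)*(c + 5)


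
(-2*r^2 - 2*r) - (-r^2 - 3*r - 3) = -r^2 + r + 3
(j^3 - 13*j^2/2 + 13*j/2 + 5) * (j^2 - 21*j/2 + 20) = j^5 - 17*j^4 + 379*j^3/4 - 773*j^2/4 + 155*j/2 + 100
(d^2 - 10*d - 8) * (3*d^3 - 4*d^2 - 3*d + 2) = 3*d^5 - 34*d^4 + 13*d^3 + 64*d^2 + 4*d - 16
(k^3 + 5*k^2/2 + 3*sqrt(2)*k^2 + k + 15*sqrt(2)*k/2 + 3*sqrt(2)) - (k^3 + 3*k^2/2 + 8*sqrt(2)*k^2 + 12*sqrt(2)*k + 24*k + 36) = -5*sqrt(2)*k^2 + k^2 - 23*k - 9*sqrt(2)*k/2 - 36 + 3*sqrt(2)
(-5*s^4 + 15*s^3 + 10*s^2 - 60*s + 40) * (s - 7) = -5*s^5 + 50*s^4 - 95*s^3 - 130*s^2 + 460*s - 280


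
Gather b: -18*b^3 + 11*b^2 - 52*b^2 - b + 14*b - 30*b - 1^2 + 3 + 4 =-18*b^3 - 41*b^2 - 17*b + 6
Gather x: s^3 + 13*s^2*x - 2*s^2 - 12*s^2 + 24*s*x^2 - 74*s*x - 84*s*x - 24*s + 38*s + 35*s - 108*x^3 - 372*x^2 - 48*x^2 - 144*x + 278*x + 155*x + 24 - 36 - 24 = s^3 - 14*s^2 + 49*s - 108*x^3 + x^2*(24*s - 420) + x*(13*s^2 - 158*s + 289) - 36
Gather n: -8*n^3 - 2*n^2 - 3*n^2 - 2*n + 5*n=-8*n^3 - 5*n^2 + 3*n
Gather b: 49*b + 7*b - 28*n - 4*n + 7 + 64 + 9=56*b - 32*n + 80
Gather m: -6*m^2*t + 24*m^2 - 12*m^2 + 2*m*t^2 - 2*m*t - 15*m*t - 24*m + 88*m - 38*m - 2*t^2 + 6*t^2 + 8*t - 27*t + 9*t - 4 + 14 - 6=m^2*(12 - 6*t) + m*(2*t^2 - 17*t + 26) + 4*t^2 - 10*t + 4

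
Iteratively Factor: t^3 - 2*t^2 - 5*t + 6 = (t - 1)*(t^2 - t - 6) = (t - 1)*(t + 2)*(t - 3)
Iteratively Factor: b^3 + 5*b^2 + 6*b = (b + 2)*(b^2 + 3*b) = (b + 2)*(b + 3)*(b)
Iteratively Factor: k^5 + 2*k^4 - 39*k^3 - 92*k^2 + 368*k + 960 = (k - 4)*(k^4 + 6*k^3 - 15*k^2 - 152*k - 240) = (k - 4)*(k + 3)*(k^3 + 3*k^2 - 24*k - 80) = (k - 4)*(k + 3)*(k + 4)*(k^2 - k - 20) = (k - 5)*(k - 4)*(k + 3)*(k + 4)*(k + 4)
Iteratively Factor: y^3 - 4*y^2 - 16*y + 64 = (y + 4)*(y^2 - 8*y + 16) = (y - 4)*(y + 4)*(y - 4)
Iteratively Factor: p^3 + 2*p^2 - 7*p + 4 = (p - 1)*(p^2 + 3*p - 4) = (p - 1)^2*(p + 4)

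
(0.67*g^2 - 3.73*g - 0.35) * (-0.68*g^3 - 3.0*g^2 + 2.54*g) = -0.4556*g^5 + 0.5264*g^4 + 13.1298*g^3 - 8.4242*g^2 - 0.889*g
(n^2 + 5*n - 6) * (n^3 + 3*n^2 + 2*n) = n^5 + 8*n^4 + 11*n^3 - 8*n^2 - 12*n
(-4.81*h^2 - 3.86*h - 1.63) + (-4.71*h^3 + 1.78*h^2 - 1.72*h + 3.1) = -4.71*h^3 - 3.03*h^2 - 5.58*h + 1.47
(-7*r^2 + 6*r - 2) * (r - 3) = -7*r^3 + 27*r^2 - 20*r + 6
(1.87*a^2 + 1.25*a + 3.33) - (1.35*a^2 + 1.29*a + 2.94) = 0.52*a^2 - 0.04*a + 0.39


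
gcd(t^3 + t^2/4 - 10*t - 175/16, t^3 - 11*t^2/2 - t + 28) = t - 7/2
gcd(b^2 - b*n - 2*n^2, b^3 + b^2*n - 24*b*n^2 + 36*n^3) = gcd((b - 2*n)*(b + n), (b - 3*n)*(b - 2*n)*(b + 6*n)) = b - 2*n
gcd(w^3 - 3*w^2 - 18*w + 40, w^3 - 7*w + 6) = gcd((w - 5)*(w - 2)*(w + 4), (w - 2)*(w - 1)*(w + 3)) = w - 2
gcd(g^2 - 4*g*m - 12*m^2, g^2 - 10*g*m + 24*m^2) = g - 6*m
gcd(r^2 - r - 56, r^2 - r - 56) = r^2 - r - 56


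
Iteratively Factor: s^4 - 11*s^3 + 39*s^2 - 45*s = (s - 3)*(s^3 - 8*s^2 + 15*s) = (s - 3)^2*(s^2 - 5*s) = s*(s - 3)^2*(s - 5)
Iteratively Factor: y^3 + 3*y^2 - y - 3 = (y + 1)*(y^2 + 2*y - 3) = (y + 1)*(y + 3)*(y - 1)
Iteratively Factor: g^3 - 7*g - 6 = (g + 2)*(g^2 - 2*g - 3) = (g + 1)*(g + 2)*(g - 3)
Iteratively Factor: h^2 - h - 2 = (h + 1)*(h - 2)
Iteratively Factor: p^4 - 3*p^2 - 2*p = (p + 1)*(p^3 - p^2 - 2*p) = p*(p + 1)*(p^2 - p - 2) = p*(p - 2)*(p + 1)*(p + 1)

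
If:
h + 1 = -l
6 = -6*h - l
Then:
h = -1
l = 0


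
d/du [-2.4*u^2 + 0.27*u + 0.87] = 0.27 - 4.8*u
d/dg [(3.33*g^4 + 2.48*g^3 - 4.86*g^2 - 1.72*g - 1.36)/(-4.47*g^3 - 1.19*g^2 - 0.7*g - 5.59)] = (-14.8851*g^6 - 7.9254*g^5 - 31.6684*g^4 - 93.3076*g^3 - 58.472*g^2 + 51.098*g + 8.6628)/(19.9809*g^6 + 10.6386*g^5 + 7.6741*g^4 + 51.6406*g^3 + 13.7942*g^2 + 7.826*g + 31.2481)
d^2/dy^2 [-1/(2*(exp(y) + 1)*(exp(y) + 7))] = 2*(-exp(3*y) - 6*exp(2*y) - 9*exp(y) + 14)*exp(y)/(exp(6*y) + 24*exp(5*y) + 213*exp(4*y) + 848*exp(3*y) + 1491*exp(2*y) + 1176*exp(y) + 343)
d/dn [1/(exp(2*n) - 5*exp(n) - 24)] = (5 - 2*exp(n))*exp(n)/(-exp(2*n) + 5*exp(n) + 24)^2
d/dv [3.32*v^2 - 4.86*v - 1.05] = 6.64*v - 4.86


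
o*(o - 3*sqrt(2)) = o^2 - 3*sqrt(2)*o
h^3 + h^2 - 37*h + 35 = (h - 5)*(h - 1)*(h + 7)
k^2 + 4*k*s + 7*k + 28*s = (k + 7)*(k + 4*s)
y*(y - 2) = y^2 - 2*y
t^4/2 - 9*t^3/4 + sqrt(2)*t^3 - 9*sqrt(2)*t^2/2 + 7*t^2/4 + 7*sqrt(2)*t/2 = t*(t/2 + sqrt(2))*(t - 7/2)*(t - 1)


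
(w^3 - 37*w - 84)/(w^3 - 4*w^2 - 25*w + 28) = (w + 3)/(w - 1)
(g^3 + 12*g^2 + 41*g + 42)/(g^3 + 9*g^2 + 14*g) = (g + 3)/g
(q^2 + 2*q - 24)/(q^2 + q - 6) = (q^2 + 2*q - 24)/(q^2 + q - 6)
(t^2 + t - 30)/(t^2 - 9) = (t^2 + t - 30)/(t^2 - 9)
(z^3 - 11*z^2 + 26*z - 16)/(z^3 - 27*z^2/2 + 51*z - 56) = 2*(z - 1)/(2*z - 7)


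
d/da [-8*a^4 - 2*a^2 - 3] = -32*a^3 - 4*a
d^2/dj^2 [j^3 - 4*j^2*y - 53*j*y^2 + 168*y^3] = 6*j - 8*y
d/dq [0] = 0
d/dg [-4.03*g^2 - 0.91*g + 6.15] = -8.06*g - 0.91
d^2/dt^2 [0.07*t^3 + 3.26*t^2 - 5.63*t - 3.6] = 0.42*t + 6.52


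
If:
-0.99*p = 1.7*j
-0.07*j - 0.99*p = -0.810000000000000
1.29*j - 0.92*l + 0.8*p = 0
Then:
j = -0.50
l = 0.05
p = 0.85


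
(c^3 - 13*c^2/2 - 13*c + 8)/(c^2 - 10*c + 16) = (c^2 + 3*c/2 - 1)/(c - 2)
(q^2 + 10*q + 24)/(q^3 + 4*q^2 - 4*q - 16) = (q + 6)/(q^2 - 4)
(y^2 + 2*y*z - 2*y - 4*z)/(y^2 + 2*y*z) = (y - 2)/y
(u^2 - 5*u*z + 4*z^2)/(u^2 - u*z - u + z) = (u - 4*z)/(u - 1)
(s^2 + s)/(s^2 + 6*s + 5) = s/(s + 5)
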